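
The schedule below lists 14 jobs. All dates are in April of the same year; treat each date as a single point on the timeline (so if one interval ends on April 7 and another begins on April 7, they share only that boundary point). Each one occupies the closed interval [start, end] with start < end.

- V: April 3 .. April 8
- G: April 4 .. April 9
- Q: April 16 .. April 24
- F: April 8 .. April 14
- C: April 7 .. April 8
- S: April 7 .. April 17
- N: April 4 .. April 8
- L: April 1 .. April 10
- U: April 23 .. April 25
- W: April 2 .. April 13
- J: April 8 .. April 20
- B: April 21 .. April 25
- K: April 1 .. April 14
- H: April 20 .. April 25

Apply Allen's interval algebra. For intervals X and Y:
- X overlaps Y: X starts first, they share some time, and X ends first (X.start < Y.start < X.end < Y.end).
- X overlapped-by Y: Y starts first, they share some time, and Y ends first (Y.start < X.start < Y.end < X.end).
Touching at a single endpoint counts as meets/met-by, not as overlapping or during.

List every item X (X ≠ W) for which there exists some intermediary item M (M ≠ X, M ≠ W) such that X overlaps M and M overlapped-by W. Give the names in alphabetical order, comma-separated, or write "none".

G, K, L, N, S, V

Target W = [April 2, April 13].
Intermediaries M with M overlapped-by W: F, J, S.
Via F — items with X overlaps F: G, L.
Via J — items with X overlaps J: G, K, L, S.
Via S — items with X overlaps S: G, K, L, N, V.
Union: G, K, L, N, S, V.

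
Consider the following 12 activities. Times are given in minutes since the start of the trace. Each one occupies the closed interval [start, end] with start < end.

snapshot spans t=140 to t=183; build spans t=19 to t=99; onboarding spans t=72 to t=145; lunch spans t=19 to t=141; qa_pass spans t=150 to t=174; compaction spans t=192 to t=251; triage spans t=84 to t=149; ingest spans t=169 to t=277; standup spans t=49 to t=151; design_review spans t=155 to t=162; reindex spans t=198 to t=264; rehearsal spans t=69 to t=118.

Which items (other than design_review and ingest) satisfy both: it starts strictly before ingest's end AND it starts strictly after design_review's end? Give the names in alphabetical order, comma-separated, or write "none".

Conditions: its start is strictly before ingest's end (X.start < t=277) AND its start is strictly after design_review's end (X.start > t=162).
build: start t=19 < t=277? ✓; start t=19 > t=162? ✗ → no.
compaction: start t=192 < t=277? ✓; start t=192 > t=162? ✓ → yes.
lunch: start t=19 < t=277? ✓; start t=19 > t=162? ✗ → no.
onboarding: start t=72 < t=277? ✓; start t=72 > t=162? ✗ → no.
qa_pass: start t=150 < t=277? ✓; start t=150 > t=162? ✗ → no.
rehearsal: start t=69 < t=277? ✓; start t=69 > t=162? ✗ → no.
reindex: start t=198 < t=277? ✓; start t=198 > t=162? ✓ → yes.
snapshot: start t=140 < t=277? ✓; start t=140 > t=162? ✗ → no.
standup: start t=49 < t=277? ✓; start t=49 > t=162? ✗ → no.
triage: start t=84 < t=277? ✓; start t=84 > t=162? ✗ → no.
Result: compaction, reindex.

compaction, reindex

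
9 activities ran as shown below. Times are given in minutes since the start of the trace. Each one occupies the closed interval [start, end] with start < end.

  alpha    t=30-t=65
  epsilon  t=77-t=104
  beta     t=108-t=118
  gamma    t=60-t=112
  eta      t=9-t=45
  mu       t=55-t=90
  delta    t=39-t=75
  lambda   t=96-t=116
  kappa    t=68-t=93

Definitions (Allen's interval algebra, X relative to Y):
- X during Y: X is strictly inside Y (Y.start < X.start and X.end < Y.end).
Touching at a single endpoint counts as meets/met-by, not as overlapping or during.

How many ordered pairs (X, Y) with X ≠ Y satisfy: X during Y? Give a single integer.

Checking all 72 ordered pairs for relation 'during'; matching pairs in alphabetical order:
(epsilon, gamma): epsilon during gamma ✓
(kappa, gamma): kappa during gamma ✓
Count: 2.

2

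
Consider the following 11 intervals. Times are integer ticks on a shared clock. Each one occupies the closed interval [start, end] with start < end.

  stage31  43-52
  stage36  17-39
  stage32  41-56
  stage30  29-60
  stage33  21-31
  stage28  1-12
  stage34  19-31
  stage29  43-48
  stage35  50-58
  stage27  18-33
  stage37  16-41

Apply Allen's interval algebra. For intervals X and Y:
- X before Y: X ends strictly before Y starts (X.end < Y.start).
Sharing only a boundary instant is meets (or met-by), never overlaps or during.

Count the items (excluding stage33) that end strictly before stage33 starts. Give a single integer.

Target stage33 = [21, 31].
stage27 [18, 33] → contains → no.
stage28 [1, 12] → before → counts.
stage29 [43, 48] → after → no.
stage30 [29, 60] → overlapped-by → no.
stage31 [43, 52] → after → no.
stage32 [41, 56] → after → no.
stage34 [19, 31] → finished-by → no.
stage35 [50, 58] → after → no.
stage36 [17, 39] → contains → no.
stage37 [16, 41] → contains → no.
Total: 1.

1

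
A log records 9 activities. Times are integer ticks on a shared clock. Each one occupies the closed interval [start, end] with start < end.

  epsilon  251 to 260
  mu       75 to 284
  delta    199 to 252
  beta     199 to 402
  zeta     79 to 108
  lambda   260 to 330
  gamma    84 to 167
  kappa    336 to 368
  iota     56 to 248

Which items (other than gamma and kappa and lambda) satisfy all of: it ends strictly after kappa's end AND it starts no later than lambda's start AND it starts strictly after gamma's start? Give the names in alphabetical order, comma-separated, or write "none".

beta

Conditions: its end is strictly after kappa's end (X.end > 368) AND its start is no later than lambda's start (X.start <= 260) AND its start is strictly after gamma's start (X.start > 84).
beta: end 402 > 368? ✓; start 199 <= 260? ✓; start 199 > 84? ✓ → yes.
delta: end 252 > 368? ✗; start 199 <= 260? ✓; start 199 > 84? ✓ → no.
epsilon: end 260 > 368? ✗; start 251 <= 260? ✓; start 251 > 84? ✓ → no.
iota: end 248 > 368? ✗; start 56 <= 260? ✓; start 56 > 84? ✗ → no.
mu: end 284 > 368? ✗; start 75 <= 260? ✓; start 75 > 84? ✗ → no.
zeta: end 108 > 368? ✗; start 79 <= 260? ✓; start 79 > 84? ✗ → no.
Result: beta.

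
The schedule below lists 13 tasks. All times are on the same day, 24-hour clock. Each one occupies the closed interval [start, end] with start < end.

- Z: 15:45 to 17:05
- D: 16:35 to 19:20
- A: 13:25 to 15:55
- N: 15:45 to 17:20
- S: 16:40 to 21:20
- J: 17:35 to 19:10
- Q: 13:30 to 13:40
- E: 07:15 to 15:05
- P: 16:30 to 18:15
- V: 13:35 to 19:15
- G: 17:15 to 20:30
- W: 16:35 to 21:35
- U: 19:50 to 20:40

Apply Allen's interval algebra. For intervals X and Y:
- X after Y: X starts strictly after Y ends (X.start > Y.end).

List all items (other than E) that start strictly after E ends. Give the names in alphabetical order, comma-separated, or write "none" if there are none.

Target E = [07:15, 15:05].
A [13:25, 15:55] → overlapped-by → no.
D [16:35, 19:20] → after → yes.
G [17:15, 20:30] → after → yes.
J [17:35, 19:10] → after → yes.
N [15:45, 17:20] → after → yes.
P [16:30, 18:15] → after → yes.
Q [13:30, 13:40] → during → no.
S [16:40, 21:20] → after → yes.
U [19:50, 20:40] → after → yes.
V [13:35, 19:15] → overlapped-by → no.
W [16:35, 21:35] → after → yes.
Z [15:45, 17:05] → after → yes.
Result: D, G, J, N, P, S, U, W, Z.

D, G, J, N, P, S, U, W, Z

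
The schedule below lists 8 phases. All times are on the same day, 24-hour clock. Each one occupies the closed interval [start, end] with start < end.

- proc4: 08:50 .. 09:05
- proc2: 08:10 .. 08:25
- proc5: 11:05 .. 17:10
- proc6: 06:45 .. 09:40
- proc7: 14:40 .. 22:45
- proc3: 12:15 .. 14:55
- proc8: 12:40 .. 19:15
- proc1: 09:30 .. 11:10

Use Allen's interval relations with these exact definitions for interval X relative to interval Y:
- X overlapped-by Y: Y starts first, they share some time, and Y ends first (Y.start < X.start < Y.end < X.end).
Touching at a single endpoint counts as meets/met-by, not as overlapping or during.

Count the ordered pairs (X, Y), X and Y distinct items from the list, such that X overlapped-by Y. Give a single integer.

Checking all 56 ordered pairs for relation 'overlapped-by'; matching pairs in alphabetical order:
(proc1, proc6): proc1 overlapped-by proc6 ✓
(proc5, proc1): proc5 overlapped-by proc1 ✓
(proc7, proc3): proc7 overlapped-by proc3 ✓
(proc7, proc5): proc7 overlapped-by proc5 ✓
(proc7, proc8): proc7 overlapped-by proc8 ✓
(proc8, proc3): proc8 overlapped-by proc3 ✓
(proc8, proc5): proc8 overlapped-by proc5 ✓
Count: 7.

7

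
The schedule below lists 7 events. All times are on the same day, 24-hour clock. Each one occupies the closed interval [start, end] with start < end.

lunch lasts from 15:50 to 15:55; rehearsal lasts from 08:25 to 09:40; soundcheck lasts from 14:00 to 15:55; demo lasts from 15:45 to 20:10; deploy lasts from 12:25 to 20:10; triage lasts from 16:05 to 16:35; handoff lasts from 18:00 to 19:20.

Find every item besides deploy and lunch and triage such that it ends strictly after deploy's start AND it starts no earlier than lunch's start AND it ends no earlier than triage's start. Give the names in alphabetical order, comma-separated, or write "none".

Conditions: its end is strictly after deploy's start (X.end > 12:25) AND its start is no earlier than lunch's start (X.start >= 15:50) AND its end is no earlier than triage's start (X.end >= 16:05).
demo: end 20:10 > 12:25? ✓; start 15:45 >= 15:50? ✗; end 20:10 >= 16:05? ✓ → no.
handoff: end 19:20 > 12:25? ✓; start 18:00 >= 15:50? ✓; end 19:20 >= 16:05? ✓ → yes.
rehearsal: end 09:40 > 12:25? ✗; start 08:25 >= 15:50? ✗; end 09:40 >= 16:05? ✗ → no.
soundcheck: end 15:55 > 12:25? ✓; start 14:00 >= 15:50? ✗; end 15:55 >= 16:05? ✗ → no.
Result: handoff.

handoff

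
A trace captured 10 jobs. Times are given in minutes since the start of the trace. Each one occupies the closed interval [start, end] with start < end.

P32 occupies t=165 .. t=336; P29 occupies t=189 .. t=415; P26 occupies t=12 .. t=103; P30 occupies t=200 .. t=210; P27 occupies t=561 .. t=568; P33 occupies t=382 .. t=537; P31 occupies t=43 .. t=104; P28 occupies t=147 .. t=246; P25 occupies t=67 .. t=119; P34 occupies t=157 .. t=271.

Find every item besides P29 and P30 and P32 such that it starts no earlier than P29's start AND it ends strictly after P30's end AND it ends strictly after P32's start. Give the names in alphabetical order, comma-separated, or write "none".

Conditions: its start is no earlier than P29's start (X.start >= t=189) AND its end is strictly after P30's end (X.end > t=210) AND its end is strictly after P32's start (X.end > t=165).
P25: start t=67 >= t=189? ✗; end t=119 > t=210? ✗; end t=119 > t=165? ✗ → no.
P26: start t=12 >= t=189? ✗; end t=103 > t=210? ✗; end t=103 > t=165? ✗ → no.
P27: start t=561 >= t=189? ✓; end t=568 > t=210? ✓; end t=568 > t=165? ✓ → yes.
P28: start t=147 >= t=189? ✗; end t=246 > t=210? ✓; end t=246 > t=165? ✓ → no.
P31: start t=43 >= t=189? ✗; end t=104 > t=210? ✗; end t=104 > t=165? ✗ → no.
P33: start t=382 >= t=189? ✓; end t=537 > t=210? ✓; end t=537 > t=165? ✓ → yes.
P34: start t=157 >= t=189? ✗; end t=271 > t=210? ✓; end t=271 > t=165? ✓ → no.
Result: P27, P33.

P27, P33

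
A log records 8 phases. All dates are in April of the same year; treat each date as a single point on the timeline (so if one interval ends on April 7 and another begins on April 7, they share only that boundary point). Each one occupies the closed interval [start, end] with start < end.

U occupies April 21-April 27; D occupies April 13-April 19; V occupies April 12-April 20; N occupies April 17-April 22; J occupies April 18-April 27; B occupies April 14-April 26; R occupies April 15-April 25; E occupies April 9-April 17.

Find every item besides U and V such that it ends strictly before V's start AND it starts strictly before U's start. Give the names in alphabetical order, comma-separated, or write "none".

none

Conditions: its end is strictly before V's start (X.end < April 12) AND its start is strictly before U's start (X.start < April 21).
B: end April 26 < April 12? ✗; start April 14 < April 21? ✓ → no.
D: end April 19 < April 12? ✗; start April 13 < April 21? ✓ → no.
E: end April 17 < April 12? ✗; start April 9 < April 21? ✓ → no.
J: end April 27 < April 12? ✗; start April 18 < April 21? ✓ → no.
N: end April 22 < April 12? ✗; start April 17 < April 21? ✓ → no.
R: end April 25 < April 12? ✗; start April 15 < April 21? ✓ → no.
Result: none.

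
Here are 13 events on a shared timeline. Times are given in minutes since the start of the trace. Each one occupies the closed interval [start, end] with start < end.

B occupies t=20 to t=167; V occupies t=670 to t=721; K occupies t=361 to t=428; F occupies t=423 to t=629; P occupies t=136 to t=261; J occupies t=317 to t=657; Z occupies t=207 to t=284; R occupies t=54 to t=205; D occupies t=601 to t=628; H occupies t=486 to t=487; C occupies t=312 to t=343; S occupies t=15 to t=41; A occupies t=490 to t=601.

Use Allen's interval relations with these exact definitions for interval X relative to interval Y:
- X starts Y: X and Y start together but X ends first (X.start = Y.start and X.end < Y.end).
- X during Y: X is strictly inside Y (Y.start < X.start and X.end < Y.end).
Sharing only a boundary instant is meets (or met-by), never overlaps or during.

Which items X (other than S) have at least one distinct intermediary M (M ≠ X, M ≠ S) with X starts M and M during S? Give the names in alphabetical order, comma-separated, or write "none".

Target S = [t=15, t=41].
Intermediaries M with M during S: none.
Union: none.

none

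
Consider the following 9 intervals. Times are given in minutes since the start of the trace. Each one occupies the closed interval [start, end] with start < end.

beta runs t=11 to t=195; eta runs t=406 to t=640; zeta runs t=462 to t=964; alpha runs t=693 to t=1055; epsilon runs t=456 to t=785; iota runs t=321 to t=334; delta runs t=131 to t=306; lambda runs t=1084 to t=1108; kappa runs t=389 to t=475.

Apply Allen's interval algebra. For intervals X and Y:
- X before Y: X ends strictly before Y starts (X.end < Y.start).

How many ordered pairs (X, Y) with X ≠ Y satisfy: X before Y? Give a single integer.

27

Checking all 72 ordered pairs for relation 'before'; matching pairs in alphabetical order:
(alpha, lambda): alpha before lambda ✓
(beta, alpha): beta before alpha ✓
(beta, epsilon): beta before epsilon ✓
(beta, eta): beta before eta ✓
(beta, iota): beta before iota ✓
(beta, kappa): beta before kappa ✓
(beta, lambda): beta before lambda ✓
(beta, zeta): beta before zeta ✓
(delta, alpha): delta before alpha ✓
(delta, epsilon): delta before epsilon ✓
(delta, eta): delta before eta ✓
(delta, iota): delta before iota ✓
(delta, kappa): delta before kappa ✓
(delta, lambda): delta before lambda ✓
(delta, zeta): delta before zeta ✓
(epsilon, lambda): epsilon before lambda ✓
(eta, alpha): eta before alpha ✓
(eta, lambda): eta before lambda ✓
(iota, alpha): iota before alpha ✓
(iota, epsilon): iota before epsilon ✓
(iota, eta): iota before eta ✓
(iota, kappa): iota before kappa ✓
(iota, lambda): iota before lambda ✓
(iota, zeta): iota before zeta ✓
... plus 3 further pairs not listed.
Count: 27.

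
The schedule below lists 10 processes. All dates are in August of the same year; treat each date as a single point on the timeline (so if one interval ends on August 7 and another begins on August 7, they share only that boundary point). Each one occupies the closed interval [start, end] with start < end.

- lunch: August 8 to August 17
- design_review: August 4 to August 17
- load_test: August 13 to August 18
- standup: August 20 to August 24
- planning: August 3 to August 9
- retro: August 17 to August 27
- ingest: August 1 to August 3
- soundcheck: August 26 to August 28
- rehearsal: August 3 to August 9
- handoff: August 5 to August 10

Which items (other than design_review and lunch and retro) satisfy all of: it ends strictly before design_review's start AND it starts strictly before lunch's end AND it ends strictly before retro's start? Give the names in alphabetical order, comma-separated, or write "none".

ingest

Conditions: its end is strictly before design_review's start (X.end < August 4) AND its start is strictly before lunch's end (X.start < August 17) AND its end is strictly before retro's start (X.end < August 17).
handoff: end August 10 < August 4? ✗; start August 5 < August 17? ✓; end August 10 < August 17? ✓ → no.
ingest: end August 3 < August 4? ✓; start August 1 < August 17? ✓; end August 3 < August 17? ✓ → yes.
load_test: end August 18 < August 4? ✗; start August 13 < August 17? ✓; end August 18 < August 17? ✗ → no.
planning: end August 9 < August 4? ✗; start August 3 < August 17? ✓; end August 9 < August 17? ✓ → no.
rehearsal: end August 9 < August 4? ✗; start August 3 < August 17? ✓; end August 9 < August 17? ✓ → no.
soundcheck: end August 28 < August 4? ✗; start August 26 < August 17? ✗; end August 28 < August 17? ✗ → no.
standup: end August 24 < August 4? ✗; start August 20 < August 17? ✗; end August 24 < August 17? ✗ → no.
Result: ingest.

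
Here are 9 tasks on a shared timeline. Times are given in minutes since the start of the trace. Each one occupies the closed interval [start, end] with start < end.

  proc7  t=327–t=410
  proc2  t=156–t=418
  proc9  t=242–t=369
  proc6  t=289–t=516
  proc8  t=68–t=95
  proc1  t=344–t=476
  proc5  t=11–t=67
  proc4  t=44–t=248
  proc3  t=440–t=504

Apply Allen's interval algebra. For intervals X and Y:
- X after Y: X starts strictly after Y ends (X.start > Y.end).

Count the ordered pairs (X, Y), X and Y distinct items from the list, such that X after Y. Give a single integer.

20

Checking all 72 ordered pairs for relation 'after'; matching pairs in alphabetical order:
(proc1, proc4): proc1 after proc4 ✓
(proc1, proc5): proc1 after proc5 ✓
(proc1, proc8): proc1 after proc8 ✓
(proc2, proc5): proc2 after proc5 ✓
(proc2, proc8): proc2 after proc8 ✓
(proc3, proc2): proc3 after proc2 ✓
(proc3, proc4): proc3 after proc4 ✓
(proc3, proc5): proc3 after proc5 ✓
(proc3, proc7): proc3 after proc7 ✓
(proc3, proc8): proc3 after proc8 ✓
(proc3, proc9): proc3 after proc9 ✓
(proc6, proc4): proc6 after proc4 ✓
(proc6, proc5): proc6 after proc5 ✓
(proc6, proc8): proc6 after proc8 ✓
(proc7, proc4): proc7 after proc4 ✓
(proc7, proc5): proc7 after proc5 ✓
(proc7, proc8): proc7 after proc8 ✓
(proc8, proc5): proc8 after proc5 ✓
(proc9, proc5): proc9 after proc5 ✓
(proc9, proc8): proc9 after proc8 ✓
Count: 20.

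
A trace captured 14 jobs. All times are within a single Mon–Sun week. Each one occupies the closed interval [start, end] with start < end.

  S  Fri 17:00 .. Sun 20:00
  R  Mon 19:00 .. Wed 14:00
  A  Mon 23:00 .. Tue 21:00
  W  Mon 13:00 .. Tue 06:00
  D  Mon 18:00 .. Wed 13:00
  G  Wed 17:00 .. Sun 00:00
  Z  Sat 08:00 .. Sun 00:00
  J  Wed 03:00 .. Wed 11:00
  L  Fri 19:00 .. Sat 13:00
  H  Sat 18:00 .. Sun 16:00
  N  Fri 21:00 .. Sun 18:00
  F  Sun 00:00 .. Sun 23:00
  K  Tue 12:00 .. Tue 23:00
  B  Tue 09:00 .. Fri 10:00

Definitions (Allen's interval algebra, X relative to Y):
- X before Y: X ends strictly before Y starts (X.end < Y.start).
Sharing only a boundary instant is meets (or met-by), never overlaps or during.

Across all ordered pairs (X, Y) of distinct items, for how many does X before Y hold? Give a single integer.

55

Checking all 182 ordered pairs for relation 'before'; matching pairs in alphabetical order:
(A, F): A before F ✓
(A, G): A before G ✓
(A, H): A before H ✓
(A, J): A before J ✓
(A, L): A before L ✓
(A, N): A before N ✓
(A, S): A before S ✓
(A, Z): A before Z ✓
(B, F): B before F ✓
(B, H): B before H ✓
(B, L): B before L ✓
(B, N): B before N ✓
(B, S): B before S ✓
(B, Z): B before Z ✓
(D, F): D before F ✓
(D, G): D before G ✓
(D, H): D before H ✓
(D, L): D before L ✓
(D, N): D before N ✓
(D, S): D before S ✓
(D, Z): D before Z ✓
(J, F): J before F ✓
(J, G): J before G ✓
(J, H): J before H ✓
... plus 31 further pairs not listed.
Count: 55.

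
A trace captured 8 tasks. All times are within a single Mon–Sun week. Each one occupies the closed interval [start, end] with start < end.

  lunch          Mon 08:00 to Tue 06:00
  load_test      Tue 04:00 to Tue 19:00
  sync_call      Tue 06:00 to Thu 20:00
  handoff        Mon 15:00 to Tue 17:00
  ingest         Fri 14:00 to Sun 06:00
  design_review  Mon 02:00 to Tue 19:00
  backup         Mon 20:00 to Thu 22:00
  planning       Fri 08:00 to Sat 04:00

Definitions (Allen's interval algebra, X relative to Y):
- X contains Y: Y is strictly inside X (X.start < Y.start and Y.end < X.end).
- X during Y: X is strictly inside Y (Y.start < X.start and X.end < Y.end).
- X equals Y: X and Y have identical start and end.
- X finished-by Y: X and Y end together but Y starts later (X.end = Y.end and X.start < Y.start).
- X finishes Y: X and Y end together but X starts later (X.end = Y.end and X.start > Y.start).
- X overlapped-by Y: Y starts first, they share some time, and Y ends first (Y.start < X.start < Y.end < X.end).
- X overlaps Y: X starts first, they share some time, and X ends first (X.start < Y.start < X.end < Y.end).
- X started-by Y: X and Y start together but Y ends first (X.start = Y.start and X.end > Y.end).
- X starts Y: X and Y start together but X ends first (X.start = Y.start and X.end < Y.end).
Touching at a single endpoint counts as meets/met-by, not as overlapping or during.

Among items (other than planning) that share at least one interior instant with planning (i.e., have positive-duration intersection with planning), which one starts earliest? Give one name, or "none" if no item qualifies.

Target planning = [Fri 08:00, Sat 04:00].
backup [Mon 20:00, Thu 22:00] → before → excluded.
design_review [Mon 02:00, Tue 19:00] → before → excluded.
handoff [Mon 15:00, Tue 17:00] → before → excluded.
ingest [Fri 14:00, Sun 06:00] → overlapped-by → candidate.
load_test [Tue 04:00, Tue 19:00] → before → excluded.
lunch [Mon 08:00, Tue 06:00] → before → excluded.
sync_call [Tue 06:00, Thu 20:00] → before → excluded.
Among candidates, earliest start is Fri 14:00 → ingest.

ingest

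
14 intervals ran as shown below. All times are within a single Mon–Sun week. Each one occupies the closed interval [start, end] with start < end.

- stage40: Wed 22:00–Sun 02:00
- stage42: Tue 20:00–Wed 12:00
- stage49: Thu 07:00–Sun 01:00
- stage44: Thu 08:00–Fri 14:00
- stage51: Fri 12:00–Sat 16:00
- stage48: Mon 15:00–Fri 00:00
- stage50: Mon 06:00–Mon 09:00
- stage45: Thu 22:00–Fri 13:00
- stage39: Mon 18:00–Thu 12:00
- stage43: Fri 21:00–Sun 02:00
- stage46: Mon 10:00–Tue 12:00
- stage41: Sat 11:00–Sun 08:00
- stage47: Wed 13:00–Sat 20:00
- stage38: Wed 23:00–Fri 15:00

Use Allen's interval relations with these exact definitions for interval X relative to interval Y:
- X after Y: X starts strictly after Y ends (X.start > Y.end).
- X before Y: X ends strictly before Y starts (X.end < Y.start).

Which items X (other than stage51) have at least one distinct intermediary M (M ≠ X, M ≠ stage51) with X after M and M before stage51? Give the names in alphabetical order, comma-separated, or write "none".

stage38, stage39, stage40, stage41, stage42, stage43, stage44, stage45, stage46, stage47, stage48, stage49

Target stage51 = [Fri 12:00, Sat 16:00].
Intermediaries M with M before stage51: stage39, stage42, stage46, stage48, stage50.
Via stage39 — items with X after stage39: stage41, stage43, stage45.
Via stage42 — items with X after stage42: stage38, stage40, stage41, stage43, stage44, stage45, stage47, stage49.
Via stage46 — items with X after stage46: stage38, stage40, stage41, stage42, stage43, stage44, stage45, stage47, stage49.
Via stage48 — items with X after stage48: stage41, stage43.
Via stage50 — items with X after stage50: stage38, stage39, stage40, stage41, stage42, stage43, stage44, stage45, stage46, stage47, stage48, stage49.
Union: stage38, stage39, stage40, stage41, stage42, stage43, stage44, stage45, stage46, stage47, stage48, stage49.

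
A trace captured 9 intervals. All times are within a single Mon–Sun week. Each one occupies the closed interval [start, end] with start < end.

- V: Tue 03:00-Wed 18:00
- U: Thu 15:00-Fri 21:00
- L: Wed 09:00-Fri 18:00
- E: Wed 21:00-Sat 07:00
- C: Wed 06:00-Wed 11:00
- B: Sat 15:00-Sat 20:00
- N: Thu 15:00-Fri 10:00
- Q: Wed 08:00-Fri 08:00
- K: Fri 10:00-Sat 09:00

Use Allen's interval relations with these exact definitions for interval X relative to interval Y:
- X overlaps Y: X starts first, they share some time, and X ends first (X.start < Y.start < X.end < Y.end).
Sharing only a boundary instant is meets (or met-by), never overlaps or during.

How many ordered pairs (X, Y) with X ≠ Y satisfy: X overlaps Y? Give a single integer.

Checking all 72 ordered pairs for relation 'overlaps'; matching pairs in alphabetical order:
(C, L): C overlaps L ✓
(C, Q): C overlaps Q ✓
(E, K): E overlaps K ✓
(L, E): L overlaps E ✓
(L, K): L overlaps K ✓
(L, U): L overlaps U ✓
(Q, E): Q overlaps E ✓
(Q, L): Q overlaps L ✓
(Q, N): Q overlaps N ✓
(Q, U): Q overlaps U ✓
(U, K): U overlaps K ✓
(V, L): V overlaps L ✓
(V, Q): V overlaps Q ✓
Count: 13.

13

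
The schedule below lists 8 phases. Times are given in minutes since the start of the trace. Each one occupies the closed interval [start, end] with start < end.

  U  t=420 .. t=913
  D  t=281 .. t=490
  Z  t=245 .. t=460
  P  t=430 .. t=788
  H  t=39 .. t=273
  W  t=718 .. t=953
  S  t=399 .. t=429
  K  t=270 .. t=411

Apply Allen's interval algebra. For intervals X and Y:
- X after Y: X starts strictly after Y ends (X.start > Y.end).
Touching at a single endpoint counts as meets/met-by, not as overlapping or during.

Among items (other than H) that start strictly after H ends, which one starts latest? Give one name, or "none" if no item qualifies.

W

Target H = [t=39, t=273].
D [t=281, t=490] → after → candidate.
K [t=270, t=411] → overlapped-by → excluded.
P [t=430, t=788] → after → candidate.
S [t=399, t=429] → after → candidate.
U [t=420, t=913] → after → candidate.
W [t=718, t=953] → after → candidate.
Z [t=245, t=460] → overlapped-by → excluded.
Among candidates, latest start is t=718 → W.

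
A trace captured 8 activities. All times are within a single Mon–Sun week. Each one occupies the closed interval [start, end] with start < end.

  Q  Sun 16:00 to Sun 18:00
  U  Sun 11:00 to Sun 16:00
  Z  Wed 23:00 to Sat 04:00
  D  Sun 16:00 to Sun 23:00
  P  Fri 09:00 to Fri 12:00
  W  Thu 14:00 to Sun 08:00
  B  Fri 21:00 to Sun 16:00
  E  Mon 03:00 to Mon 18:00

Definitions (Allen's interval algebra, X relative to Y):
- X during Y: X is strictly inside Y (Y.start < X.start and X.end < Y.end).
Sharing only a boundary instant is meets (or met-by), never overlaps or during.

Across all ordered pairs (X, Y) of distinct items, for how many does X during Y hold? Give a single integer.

2

Checking all 56 ordered pairs for relation 'during'; matching pairs in alphabetical order:
(P, W): P during W ✓
(P, Z): P during Z ✓
Count: 2.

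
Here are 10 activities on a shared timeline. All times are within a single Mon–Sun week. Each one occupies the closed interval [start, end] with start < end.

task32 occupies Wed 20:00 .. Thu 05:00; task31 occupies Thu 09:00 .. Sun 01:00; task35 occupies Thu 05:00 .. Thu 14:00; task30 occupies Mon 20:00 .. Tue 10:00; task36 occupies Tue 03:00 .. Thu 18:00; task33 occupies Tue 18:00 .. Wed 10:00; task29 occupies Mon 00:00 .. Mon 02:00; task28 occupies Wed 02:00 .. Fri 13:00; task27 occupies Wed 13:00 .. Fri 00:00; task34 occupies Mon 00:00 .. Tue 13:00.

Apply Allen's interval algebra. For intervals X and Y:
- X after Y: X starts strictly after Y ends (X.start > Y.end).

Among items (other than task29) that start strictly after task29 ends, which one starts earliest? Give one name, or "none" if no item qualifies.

task30

Target task29 = [Mon 00:00, Mon 02:00].
task27 [Wed 13:00, Fri 00:00] → after → candidate.
task28 [Wed 02:00, Fri 13:00] → after → candidate.
task30 [Mon 20:00, Tue 10:00] → after → candidate.
task31 [Thu 09:00, Sun 01:00] → after → candidate.
task32 [Wed 20:00, Thu 05:00] → after → candidate.
task33 [Tue 18:00, Wed 10:00] → after → candidate.
task34 [Mon 00:00, Tue 13:00] → started-by → excluded.
task35 [Thu 05:00, Thu 14:00] → after → candidate.
task36 [Tue 03:00, Thu 18:00] → after → candidate.
Among candidates, earliest start is Mon 20:00 → task30.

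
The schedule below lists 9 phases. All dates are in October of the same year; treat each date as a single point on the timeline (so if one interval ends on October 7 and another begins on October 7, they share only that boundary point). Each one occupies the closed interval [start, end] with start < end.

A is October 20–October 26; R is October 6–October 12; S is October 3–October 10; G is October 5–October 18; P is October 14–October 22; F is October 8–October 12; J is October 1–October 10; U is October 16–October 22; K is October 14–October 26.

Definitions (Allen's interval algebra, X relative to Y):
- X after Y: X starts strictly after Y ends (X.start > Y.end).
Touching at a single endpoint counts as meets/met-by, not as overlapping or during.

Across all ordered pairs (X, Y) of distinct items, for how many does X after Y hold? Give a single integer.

17

Checking all 72 ordered pairs for relation 'after'; matching pairs in alphabetical order:
(A, F): A after F ✓
(A, G): A after G ✓
(A, J): A after J ✓
(A, R): A after R ✓
(A, S): A after S ✓
(K, F): K after F ✓
(K, J): K after J ✓
(K, R): K after R ✓
(K, S): K after S ✓
(P, F): P after F ✓
(P, J): P after J ✓
(P, R): P after R ✓
(P, S): P after S ✓
(U, F): U after F ✓
(U, J): U after J ✓
(U, R): U after R ✓
(U, S): U after S ✓
Count: 17.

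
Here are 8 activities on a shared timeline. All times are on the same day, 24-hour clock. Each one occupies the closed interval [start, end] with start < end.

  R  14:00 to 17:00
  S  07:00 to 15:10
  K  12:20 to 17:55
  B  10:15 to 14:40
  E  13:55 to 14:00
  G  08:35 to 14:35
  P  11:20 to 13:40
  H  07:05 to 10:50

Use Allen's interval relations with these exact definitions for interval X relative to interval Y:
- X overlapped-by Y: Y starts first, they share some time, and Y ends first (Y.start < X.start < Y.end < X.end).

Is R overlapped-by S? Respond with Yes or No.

Yes

R = [14:00, 17:00], S = [07:00, 15:10].
Actual relation of R to S: overlapped-by.
Asked whether 'overlapped-by' holds → Yes.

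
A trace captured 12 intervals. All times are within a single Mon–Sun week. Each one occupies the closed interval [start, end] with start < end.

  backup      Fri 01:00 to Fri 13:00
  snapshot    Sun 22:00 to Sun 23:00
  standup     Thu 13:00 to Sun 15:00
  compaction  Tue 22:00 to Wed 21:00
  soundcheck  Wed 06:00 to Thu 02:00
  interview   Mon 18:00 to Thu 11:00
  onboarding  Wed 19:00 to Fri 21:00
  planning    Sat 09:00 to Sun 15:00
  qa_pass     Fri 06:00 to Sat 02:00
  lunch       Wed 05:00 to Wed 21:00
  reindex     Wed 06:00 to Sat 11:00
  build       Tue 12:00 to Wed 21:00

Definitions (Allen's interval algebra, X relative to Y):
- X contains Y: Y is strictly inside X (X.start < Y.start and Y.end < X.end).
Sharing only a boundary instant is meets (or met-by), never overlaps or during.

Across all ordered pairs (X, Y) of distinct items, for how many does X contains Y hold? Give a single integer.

Checking all 132 ordered pairs for relation 'contains'; matching pairs in alphabetical order:
(interview, build): interview contains build ✓
(interview, compaction): interview contains compaction ✓
(interview, lunch): interview contains lunch ✓
(interview, soundcheck): interview contains soundcheck ✓
(onboarding, backup): onboarding contains backup ✓
(reindex, backup): reindex contains backup ✓
(reindex, onboarding): reindex contains onboarding ✓
(reindex, qa_pass): reindex contains qa_pass ✓
(standup, backup): standup contains backup ✓
(standup, qa_pass): standup contains qa_pass ✓
Count: 10.

10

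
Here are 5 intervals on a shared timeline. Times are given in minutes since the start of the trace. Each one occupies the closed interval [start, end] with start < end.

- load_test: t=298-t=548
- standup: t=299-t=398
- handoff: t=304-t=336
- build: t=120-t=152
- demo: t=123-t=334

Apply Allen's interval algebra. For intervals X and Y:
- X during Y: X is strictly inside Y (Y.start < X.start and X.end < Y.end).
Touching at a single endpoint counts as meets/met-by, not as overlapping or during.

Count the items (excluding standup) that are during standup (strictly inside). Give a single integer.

Target standup = [t=299, t=398].
build [t=120, t=152] → before → no.
demo [t=123, t=334] → overlaps → no.
handoff [t=304, t=336] → during → counts.
load_test [t=298, t=548] → contains → no.
Total: 1.

1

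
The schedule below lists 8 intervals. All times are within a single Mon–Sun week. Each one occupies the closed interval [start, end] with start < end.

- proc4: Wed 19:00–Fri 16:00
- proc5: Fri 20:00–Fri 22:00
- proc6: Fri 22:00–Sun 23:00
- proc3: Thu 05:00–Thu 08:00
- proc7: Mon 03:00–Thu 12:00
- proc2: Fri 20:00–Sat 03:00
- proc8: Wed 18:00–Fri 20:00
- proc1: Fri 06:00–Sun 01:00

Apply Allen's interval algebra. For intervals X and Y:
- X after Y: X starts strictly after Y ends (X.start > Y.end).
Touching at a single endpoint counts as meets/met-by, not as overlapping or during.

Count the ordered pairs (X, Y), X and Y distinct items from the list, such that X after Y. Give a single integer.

Checking all 56 ordered pairs for relation 'after'; matching pairs in alphabetical order:
(proc1, proc3): proc1 after proc3 ✓
(proc1, proc7): proc1 after proc7 ✓
(proc2, proc3): proc2 after proc3 ✓
(proc2, proc4): proc2 after proc4 ✓
(proc2, proc7): proc2 after proc7 ✓
(proc5, proc3): proc5 after proc3 ✓
(proc5, proc4): proc5 after proc4 ✓
(proc5, proc7): proc5 after proc7 ✓
(proc6, proc3): proc6 after proc3 ✓
(proc6, proc4): proc6 after proc4 ✓
(proc6, proc7): proc6 after proc7 ✓
(proc6, proc8): proc6 after proc8 ✓
Count: 12.

12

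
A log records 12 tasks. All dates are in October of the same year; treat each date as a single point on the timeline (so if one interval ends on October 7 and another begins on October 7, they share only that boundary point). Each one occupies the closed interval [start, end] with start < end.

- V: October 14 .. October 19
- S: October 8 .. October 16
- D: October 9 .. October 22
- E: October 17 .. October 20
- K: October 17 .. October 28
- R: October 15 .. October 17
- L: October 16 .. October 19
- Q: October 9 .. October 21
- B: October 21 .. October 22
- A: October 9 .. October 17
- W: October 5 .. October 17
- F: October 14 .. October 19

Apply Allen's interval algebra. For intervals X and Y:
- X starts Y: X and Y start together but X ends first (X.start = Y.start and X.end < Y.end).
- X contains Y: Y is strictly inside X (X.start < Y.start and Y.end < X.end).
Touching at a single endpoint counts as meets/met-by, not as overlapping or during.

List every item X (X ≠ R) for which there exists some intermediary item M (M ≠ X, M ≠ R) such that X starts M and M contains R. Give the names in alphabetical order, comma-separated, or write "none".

A, Q

Target R = [October 15, October 17].
Intermediaries M with M contains R: D, F, Q, V.
Via D — items with X starts D: A, Q.
Via F — items with X starts F: none.
Via Q — items with X starts Q: A.
Via V — items with X starts V: none.
Union: A, Q.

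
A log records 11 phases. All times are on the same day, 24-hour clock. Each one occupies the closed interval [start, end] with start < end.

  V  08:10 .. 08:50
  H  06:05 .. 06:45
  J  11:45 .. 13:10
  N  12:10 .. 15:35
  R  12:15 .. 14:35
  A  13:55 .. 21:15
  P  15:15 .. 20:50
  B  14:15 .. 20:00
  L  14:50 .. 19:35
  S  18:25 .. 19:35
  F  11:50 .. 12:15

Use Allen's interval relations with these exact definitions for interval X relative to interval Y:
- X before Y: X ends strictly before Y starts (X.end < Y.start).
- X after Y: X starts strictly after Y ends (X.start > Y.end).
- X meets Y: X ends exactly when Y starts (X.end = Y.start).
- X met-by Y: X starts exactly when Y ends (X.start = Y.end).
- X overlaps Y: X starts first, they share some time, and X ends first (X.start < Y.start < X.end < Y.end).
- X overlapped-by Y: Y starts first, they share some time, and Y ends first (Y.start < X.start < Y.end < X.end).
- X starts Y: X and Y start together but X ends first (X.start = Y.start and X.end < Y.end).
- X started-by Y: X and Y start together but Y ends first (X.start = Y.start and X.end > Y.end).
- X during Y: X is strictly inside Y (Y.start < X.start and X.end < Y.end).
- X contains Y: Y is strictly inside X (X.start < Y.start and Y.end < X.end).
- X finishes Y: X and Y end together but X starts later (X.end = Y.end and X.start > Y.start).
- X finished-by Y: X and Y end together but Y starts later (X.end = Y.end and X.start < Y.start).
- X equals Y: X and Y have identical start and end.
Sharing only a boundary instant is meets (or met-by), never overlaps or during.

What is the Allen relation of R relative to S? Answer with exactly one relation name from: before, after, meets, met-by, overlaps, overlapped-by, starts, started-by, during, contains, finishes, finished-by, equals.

R = [12:15, 14:35]; S = [18:25, 19:35].
Compare endpoints: R.start < S.start, R.start < S.end, R.end < S.start, R.end < S.end.
That pattern is 'before'.

before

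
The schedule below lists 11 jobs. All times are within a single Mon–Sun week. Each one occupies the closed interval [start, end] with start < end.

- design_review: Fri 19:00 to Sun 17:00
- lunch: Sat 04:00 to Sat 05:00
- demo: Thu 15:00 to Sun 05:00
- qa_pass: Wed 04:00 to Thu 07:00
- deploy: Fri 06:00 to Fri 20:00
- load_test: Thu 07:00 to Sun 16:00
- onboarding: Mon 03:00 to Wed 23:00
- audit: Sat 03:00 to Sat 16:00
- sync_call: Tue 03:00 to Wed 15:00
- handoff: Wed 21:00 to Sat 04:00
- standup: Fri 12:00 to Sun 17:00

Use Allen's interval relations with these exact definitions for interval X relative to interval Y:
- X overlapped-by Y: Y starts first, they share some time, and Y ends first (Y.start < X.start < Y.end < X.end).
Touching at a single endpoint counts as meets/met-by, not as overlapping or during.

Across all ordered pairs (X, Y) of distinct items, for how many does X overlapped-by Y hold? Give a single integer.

15

Checking all 110 ordered pairs for relation 'overlapped-by'; matching pairs in alphabetical order:
(audit, handoff): audit overlapped-by handoff ✓
(demo, handoff): demo overlapped-by handoff ✓
(design_review, demo): design_review overlapped-by demo ✓
(design_review, deploy): design_review overlapped-by deploy ✓
(design_review, handoff): design_review overlapped-by handoff ✓
(design_review, load_test): design_review overlapped-by load_test ✓
(handoff, onboarding): handoff overlapped-by onboarding ✓
(handoff, qa_pass): handoff overlapped-by qa_pass ✓
(load_test, handoff): load_test overlapped-by handoff ✓
(qa_pass, onboarding): qa_pass overlapped-by onboarding ✓
(qa_pass, sync_call): qa_pass overlapped-by sync_call ✓
(standup, demo): standup overlapped-by demo ✓
(standup, deploy): standup overlapped-by deploy ✓
(standup, handoff): standup overlapped-by handoff ✓
(standup, load_test): standup overlapped-by load_test ✓
Count: 15.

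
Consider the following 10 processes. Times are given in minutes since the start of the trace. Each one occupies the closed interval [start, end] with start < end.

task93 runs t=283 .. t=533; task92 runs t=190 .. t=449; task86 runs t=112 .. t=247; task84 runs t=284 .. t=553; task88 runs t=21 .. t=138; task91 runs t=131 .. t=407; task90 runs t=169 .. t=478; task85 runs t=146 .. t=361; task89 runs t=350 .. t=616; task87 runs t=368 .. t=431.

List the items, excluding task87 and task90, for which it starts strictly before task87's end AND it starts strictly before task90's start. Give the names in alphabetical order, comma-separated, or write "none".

Conditions: its start is strictly before task87's end (X.start < t=431) AND its start is strictly before task90's start (X.start < t=169).
task84: start t=284 < t=431? ✓; start t=284 < t=169? ✗ → no.
task85: start t=146 < t=431? ✓; start t=146 < t=169? ✓ → yes.
task86: start t=112 < t=431? ✓; start t=112 < t=169? ✓ → yes.
task88: start t=21 < t=431? ✓; start t=21 < t=169? ✓ → yes.
task89: start t=350 < t=431? ✓; start t=350 < t=169? ✗ → no.
task91: start t=131 < t=431? ✓; start t=131 < t=169? ✓ → yes.
task92: start t=190 < t=431? ✓; start t=190 < t=169? ✗ → no.
task93: start t=283 < t=431? ✓; start t=283 < t=169? ✗ → no.
Result: task85, task86, task88, task91.

task85, task86, task88, task91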